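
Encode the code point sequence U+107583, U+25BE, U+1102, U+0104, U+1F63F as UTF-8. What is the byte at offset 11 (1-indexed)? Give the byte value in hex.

1-indexed offset 11 is 0-indexed offset 10.
U+107583 → 4-byte form F4 87 96 83 at offsets 0–3.
U+25BE → 3-byte form E2 96 BE at offsets 4–6.
U+1102 → 3-byte form E1 84 82 at offsets 7–9.
U+0104 → 2-byte form C4 84 at offsets 10–11.
Offset 10 falls in char 4's range; it's byte 1 of C4 84 = 0xC4.

0xC4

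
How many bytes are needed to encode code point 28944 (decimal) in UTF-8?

3

U+7110 = 0x7110. UTF-8 uses 1 byte below 0x80, 2 below 0x800, 3 below 0x10000, 4 up to 0x10FFFF. 0x7110 is in U+0800–U+FFFF → 3 bytes.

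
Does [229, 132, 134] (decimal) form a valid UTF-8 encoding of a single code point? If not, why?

Leading byte 0xE5 = 11100101 → 3-byte form.
Continuation bytes 0x84=10000100, 0x86=10000110 all match 10xxxxxx.
Decoded value 0x5106 is ≥ 0x800 (shortest form) and not a surrogate.

valid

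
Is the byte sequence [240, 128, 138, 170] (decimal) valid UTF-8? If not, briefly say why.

invalid (overlong encoding)

Leading byte 0xF0 = 11110000 → 4-byte form.
Continuation bytes all match 10xxxxxx. Payload decodes to 0x2AA.
But 0x2AA < 0x10000, the minimum for a 4-byte sequence — this is an overlong encoding.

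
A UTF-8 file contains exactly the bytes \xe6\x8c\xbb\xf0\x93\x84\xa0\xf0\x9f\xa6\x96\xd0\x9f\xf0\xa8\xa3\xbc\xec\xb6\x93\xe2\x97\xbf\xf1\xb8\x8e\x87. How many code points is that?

8

Byte at offset 0: 0xE6 = 11100110 → 3-byte char (#1). Advance 3.
Byte at offset 3: 0xF0 = 11110000 → 4-byte char (#2). Advance 4.
Byte at offset 7: 0xF0 = 11110000 → 4-byte char (#3). Advance 4.
Byte at offset 11: 0xD0 = 11010000 → 2-byte char (#4). Advance 2.
Byte at offset 13: 0xF0 = 11110000 → 4-byte char (#5). Advance 4.
Byte at offset 17: 0xEC = 11101100 → 3-byte char (#6). Advance 3.
Byte at offset 20: 0xE2 = 11100010 → 3-byte char (#7). Advance 3.
Byte at offset 23: 0xF1 = 11110001 → 4-byte char (#8). Advance 4.
Reached end at offset 27 after 8 code points.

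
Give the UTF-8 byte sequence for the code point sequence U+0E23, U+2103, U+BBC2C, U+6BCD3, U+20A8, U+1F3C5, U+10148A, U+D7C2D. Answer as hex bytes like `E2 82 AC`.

U+0E23: 3-byte form → E0 B8 A3.
U+2103: 3-byte form → E2 84 83.
U+BBC2C: 4-byte form → F2 BB B0 AC.
U+6BCD3: 4-byte form → F1 AB B3 93.
U+20A8: 3-byte form → E2 82 A8.
U+1F3C5: 4-byte form → F0 9F 8F 85.
U+10148A: 4-byte form → F4 81 92 8A.
U+D7C2D: 4-byte form → F3 97 B0 AD.
Concatenated (29 bytes): E0 B8 A3 E2 84 83 F2 BB B0 AC F1 AB B3 93 E2 82 A8 F0 9F 8F 85 F4 81 92 8A F3 97 B0 AD.

E0 B8 A3 E2 84 83 F2 BB B0 AC F1 AB B3 93 E2 82 A8 F0 9F 8F 85 F4 81 92 8A F3 97 B0 AD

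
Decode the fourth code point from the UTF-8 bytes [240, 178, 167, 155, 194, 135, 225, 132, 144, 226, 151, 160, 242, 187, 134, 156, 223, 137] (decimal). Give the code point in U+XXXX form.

U+25E0

Offset 0: leading byte 0xF0 = 11110000 → 4-byte char #1 = F0 B2 A7 9B.
Offset 4: leading byte 0xC2 = 11000010 → 2-byte char #2 = C2 87.
Offset 6: leading byte 0xE1 = 11100001 → 3-byte char #3 = E1 84 90.
Offset 9: leading byte 0xE2 = 11100010 → 3-byte char #4 = E2 97 A0.
Leading byte 0xE2 = 11100010 matches 1110xxxx → 3-byte sequence.
Byte 1: 0xE2 = 11100010, payload 0010 (4 bits).
Byte 2: 0x97 = 10010111 (10xxxxxx ✓), payload 010111.
Byte 3: 0xA0 = 10100000 (10xxxxxx ✓), payload 100000.
Concatenate: 0010010111100000 = 0x25E0 (16 bits → U+25E0).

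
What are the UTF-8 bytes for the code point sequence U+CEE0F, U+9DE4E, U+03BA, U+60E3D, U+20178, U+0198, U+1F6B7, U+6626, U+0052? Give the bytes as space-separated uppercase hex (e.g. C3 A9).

F3 8E B8 8F F2 9D B9 8E CE BA F1 A0 B8 BD F0 A0 85 B8 C6 98 F0 9F 9A B7 E6 98 A6 52

U+CEE0F: 4-byte form → F3 8E B8 8F.
U+9DE4E: 4-byte form → F2 9D B9 8E.
U+03BA: 2-byte form → CE BA.
U+60E3D: 4-byte form → F1 A0 B8 BD.
U+20178: 4-byte form → F0 A0 85 B8.
U+0198: 2-byte form → C6 98.
U+1F6B7: 4-byte form → F0 9F 9A B7.
U+6626: 3-byte form → E6 98 A6.
U+0052: 1-byte form → 52.
Concatenated (28 bytes): F3 8E B8 8F F2 9D B9 8E CE BA F1 A0 B8 BD F0 A0 85 B8 C6 98 F0 9F 9A B7 E6 98 A6 52.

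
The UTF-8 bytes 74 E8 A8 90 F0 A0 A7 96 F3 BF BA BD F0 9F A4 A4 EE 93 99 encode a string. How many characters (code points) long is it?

Byte at offset 0: 0x74 = 01110100 → 1-byte char (#1). Advance 1.
Byte at offset 1: 0xE8 = 11101000 → 3-byte char (#2). Advance 3.
Byte at offset 4: 0xF0 = 11110000 → 4-byte char (#3). Advance 4.
Byte at offset 8: 0xF3 = 11110011 → 4-byte char (#4). Advance 4.
Byte at offset 12: 0xF0 = 11110000 → 4-byte char (#5). Advance 4.
Byte at offset 16: 0xEE = 11101110 → 3-byte char (#6). Advance 3.
Reached end at offset 19 after 6 code points.

6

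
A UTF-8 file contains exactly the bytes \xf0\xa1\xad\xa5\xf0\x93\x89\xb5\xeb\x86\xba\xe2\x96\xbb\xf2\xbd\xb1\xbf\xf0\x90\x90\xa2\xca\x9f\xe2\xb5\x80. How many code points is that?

8

Byte at offset 0: 0xF0 = 11110000 → 4-byte char (#1). Advance 4.
Byte at offset 4: 0xF0 = 11110000 → 4-byte char (#2). Advance 4.
Byte at offset 8: 0xEB = 11101011 → 3-byte char (#3). Advance 3.
Byte at offset 11: 0xE2 = 11100010 → 3-byte char (#4). Advance 3.
Byte at offset 14: 0xF2 = 11110010 → 4-byte char (#5). Advance 4.
Byte at offset 18: 0xF0 = 11110000 → 4-byte char (#6). Advance 4.
Byte at offset 22: 0xCA = 11001010 → 2-byte char (#7). Advance 2.
Byte at offset 24: 0xE2 = 11100010 → 3-byte char (#8). Advance 3.
Reached end at offset 27 after 8 code points.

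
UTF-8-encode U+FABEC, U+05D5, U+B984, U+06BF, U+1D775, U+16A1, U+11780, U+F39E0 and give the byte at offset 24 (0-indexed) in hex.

U+FABEC → 4-byte form F3 BA AF AC at offsets 0–3.
U+05D5 → 2-byte form D7 95 at offsets 4–5.
U+B984 → 3-byte form EB A6 84 at offsets 6–8.
U+06BF → 2-byte form DA BF at offsets 9–10.
U+1D775 → 4-byte form F0 9D 9D B5 at offsets 11–14.
U+16A1 → 3-byte form E1 9A A1 at offsets 15–17.
U+11780 → 4-byte form F0 91 9E 80 at offsets 18–21.
U+F39E0 → 4-byte form F3 B3 A7 A0 at offsets 22–25.
Offset 24 falls in char 8's range; it's byte 3 of F3 B3 A7 A0 = 0xA7.

0xA7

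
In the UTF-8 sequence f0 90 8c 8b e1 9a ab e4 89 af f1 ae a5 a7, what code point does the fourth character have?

U+6E967

Offset 0: leading byte 0xF0 = 11110000 → 4-byte char #1 = F0 90 8C 8B.
Offset 4: leading byte 0xE1 = 11100001 → 3-byte char #2 = E1 9A AB.
Offset 7: leading byte 0xE4 = 11100100 → 3-byte char #3 = E4 89 AF.
Offset 10: leading byte 0xF1 = 11110001 → 4-byte char #4 = F1 AE A5 A7.
Leading byte 0xF1 = 11110001 matches 11110xxx → 4-byte sequence.
Byte 1: 0xF1 = 11110001, payload 001 (3 bits).
Byte 2: 0xAE = 10101110 (10xxxxxx ✓), payload 101110.
Byte 3: 0xA5 = 10100101 (10xxxxxx ✓), payload 100101.
Byte 4: 0xA7 = 10100111 (10xxxxxx ✓), payload 100111.
Concatenate: 001101110100101100111 = 0x6E967 (21 bits → U+6E967).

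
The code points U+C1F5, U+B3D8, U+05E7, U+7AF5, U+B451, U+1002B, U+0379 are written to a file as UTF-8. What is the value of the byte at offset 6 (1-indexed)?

0x98

1-indexed offset 6 is 0-indexed offset 5.
U+C1F5 → 3-byte form EC 87 B5 at offsets 0–2.
U+B3D8 → 3-byte form EB 8F 98 at offsets 3–5.
Offset 5 falls in char 2's range; it's byte 3 of EB 8F 98 = 0x98.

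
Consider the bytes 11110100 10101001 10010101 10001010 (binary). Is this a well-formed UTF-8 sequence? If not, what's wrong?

Leading byte 0xF4 = 11110100 → 4-byte form.
Payload = 0x12954A, which exceeds U+10FFFF, the maximum Unicode code point. (Leading bytes F5–FF, or F4 followed by ≥ 0x90, are invalid.)

invalid (encodes a value above U+10FFFF)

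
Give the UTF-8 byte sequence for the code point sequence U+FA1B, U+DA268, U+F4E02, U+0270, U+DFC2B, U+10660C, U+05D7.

EF A8 9B F3 9A 89 A8 F3 B4 B8 82 C9 B0 F3 9F B0 AB F4 86 98 8C D7 97

U+FA1B: 3-byte form → EF A8 9B.
U+DA268: 4-byte form → F3 9A 89 A8.
U+F4E02: 4-byte form → F3 B4 B8 82.
U+0270: 2-byte form → C9 B0.
U+DFC2B: 4-byte form → F3 9F B0 AB.
U+10660C: 4-byte form → F4 86 98 8C.
U+05D7: 2-byte form → D7 97.
Concatenated (23 bytes): EF A8 9B F3 9A 89 A8 F3 B4 B8 82 C9 B0 F3 9F B0 AB F4 86 98 8C D7 97.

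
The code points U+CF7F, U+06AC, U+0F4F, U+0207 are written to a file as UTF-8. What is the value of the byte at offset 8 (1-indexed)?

0x8F

1-indexed offset 8 is 0-indexed offset 7.
U+CF7F → 3-byte form EC BD BF at offsets 0–2.
U+06AC → 2-byte form DA AC at offsets 3–4.
U+0F4F → 3-byte form E0 BD 8F at offsets 5–7.
Offset 7 falls in char 3's range; it's byte 3 of E0 BD 8F = 0x8F.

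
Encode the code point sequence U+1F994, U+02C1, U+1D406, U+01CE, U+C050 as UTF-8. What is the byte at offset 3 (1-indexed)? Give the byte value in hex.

1-indexed offset 3 is 0-indexed offset 2.
U+1F994 → 4-byte form F0 9F A6 94 at offsets 0–3.
Offset 2 falls in char 1's range; it's byte 3 of F0 9F A6 94 = 0xA6.

0xA6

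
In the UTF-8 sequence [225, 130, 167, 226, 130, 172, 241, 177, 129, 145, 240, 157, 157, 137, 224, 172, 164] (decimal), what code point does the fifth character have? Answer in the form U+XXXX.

Offset 0: leading byte 0xE1 = 11100001 → 3-byte char #1 = E1 82 A7.
Offset 3: leading byte 0xE2 = 11100010 → 3-byte char #2 = E2 82 AC.
Offset 6: leading byte 0xF1 = 11110001 → 4-byte char #3 = F1 B1 81 91.
Offset 10: leading byte 0xF0 = 11110000 → 4-byte char #4 = F0 9D 9D 89.
Offset 14: leading byte 0xE0 = 11100000 → 3-byte char #5 = E0 AC A4.
Leading byte 0xE0 = 11100000 matches 1110xxxx → 3-byte sequence.
Byte 1: 0xE0 = 11100000, payload 0000 (4 bits).
Byte 2: 0xAC = 10101100 (10xxxxxx ✓), payload 101100.
Byte 3: 0xA4 = 10100100 (10xxxxxx ✓), payload 100100.
Concatenate: 0000101100100100 = 0xB24 (16 bits → U+0B24).

U+0B24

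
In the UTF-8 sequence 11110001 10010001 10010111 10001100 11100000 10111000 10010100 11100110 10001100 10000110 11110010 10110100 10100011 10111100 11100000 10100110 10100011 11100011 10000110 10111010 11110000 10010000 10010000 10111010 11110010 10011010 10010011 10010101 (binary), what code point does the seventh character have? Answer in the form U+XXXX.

Offset 0: leading byte 0xF1 = 11110001 → 4-byte char #1 = F1 91 97 8C.
Offset 4: leading byte 0xE0 = 11100000 → 3-byte char #2 = E0 B8 94.
Offset 7: leading byte 0xE6 = 11100110 → 3-byte char #3 = E6 8C 86.
Offset 10: leading byte 0xF2 = 11110010 → 4-byte char #4 = F2 B4 A3 BC.
Offset 14: leading byte 0xE0 = 11100000 → 3-byte char #5 = E0 A6 A3.
Offset 17: leading byte 0xE3 = 11100011 → 3-byte char #6 = E3 86 BA.
Offset 20: leading byte 0xF0 = 11110000 → 4-byte char #7 = F0 90 90 BA.
Leading byte 0xF0 = 11110000 matches 11110xxx → 4-byte sequence.
Byte 1: 0xF0 = 11110000, payload 000 (3 bits).
Byte 2: 0x90 = 10010000 (10xxxxxx ✓), payload 010000.
Byte 3: 0x90 = 10010000 (10xxxxxx ✓), payload 010000.
Byte 4: 0xBA = 10111010 (10xxxxxx ✓), payload 111010.
Concatenate: 000010000010000111010 = 0x1043A (21 bits → U+1043A).

U+1043A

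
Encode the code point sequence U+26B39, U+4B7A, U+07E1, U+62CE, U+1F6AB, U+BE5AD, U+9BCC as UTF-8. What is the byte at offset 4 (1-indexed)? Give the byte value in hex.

1-indexed offset 4 is 0-indexed offset 3.
U+26B39 → 4-byte form F0 A6 AC B9 at offsets 0–3.
Offset 3 falls in char 1's range; it's byte 4 of F0 A6 AC B9 = 0xB9.

0xB9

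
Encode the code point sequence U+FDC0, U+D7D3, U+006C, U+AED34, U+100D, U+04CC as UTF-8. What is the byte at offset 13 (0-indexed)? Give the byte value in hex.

0x8D

U+FDC0 → 3-byte form EF B7 80 at offsets 0–2.
U+D7D3 → 3-byte form ED 9F 93 at offsets 3–5.
U+006C → 1-byte form 6C at offsets 6–6.
U+AED34 → 4-byte form F2 AE B4 B4 at offsets 7–10.
U+100D → 3-byte form E1 80 8D at offsets 11–13.
Offset 13 falls in char 5's range; it's byte 3 of E1 80 8D = 0x8D.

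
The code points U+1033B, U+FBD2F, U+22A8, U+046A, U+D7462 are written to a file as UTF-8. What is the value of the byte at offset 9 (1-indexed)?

0xE2

1-indexed offset 9 is 0-indexed offset 8.
U+1033B → 4-byte form F0 90 8C BB at offsets 0–3.
U+FBD2F → 4-byte form F3 BB B4 AF at offsets 4–7.
U+22A8 → 3-byte form E2 8A A8 at offsets 8–10.
Offset 8 falls in char 3's range; it's byte 1 of E2 8A A8 = 0xE2.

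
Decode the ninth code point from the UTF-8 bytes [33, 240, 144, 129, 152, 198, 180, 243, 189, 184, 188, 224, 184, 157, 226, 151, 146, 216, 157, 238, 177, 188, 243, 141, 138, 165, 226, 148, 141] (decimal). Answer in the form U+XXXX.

U+CD2A5

Offset 0: leading byte 0x21 = 00100001 → 1-byte char #1 = 21.
Offset 1: leading byte 0xF0 = 11110000 → 4-byte char #2 = F0 90 81 98.
Offset 5: leading byte 0xC6 = 11000110 → 2-byte char #3 = C6 B4.
Offset 7: leading byte 0xF3 = 11110011 → 4-byte char #4 = F3 BD B8 BC.
Offset 11: leading byte 0xE0 = 11100000 → 3-byte char #5 = E0 B8 9D.
Offset 14: leading byte 0xE2 = 11100010 → 3-byte char #6 = E2 97 92.
Offset 17: leading byte 0xD8 = 11011000 → 2-byte char #7 = D8 9D.
Offset 19: leading byte 0xEE = 11101110 → 3-byte char #8 = EE B1 BC.
Offset 22: leading byte 0xF3 = 11110011 → 4-byte char #9 = F3 8D 8A A5.
Leading byte 0xF3 = 11110011 matches 11110xxx → 4-byte sequence.
Byte 1: 0xF3 = 11110011, payload 011 (3 bits).
Byte 2: 0x8D = 10001101 (10xxxxxx ✓), payload 001101.
Byte 3: 0x8A = 10001010 (10xxxxxx ✓), payload 001010.
Byte 4: 0xA5 = 10100101 (10xxxxxx ✓), payload 100101.
Concatenate: 011001101001010100101 = 0xCD2A5 (21 bits → U+CD2A5).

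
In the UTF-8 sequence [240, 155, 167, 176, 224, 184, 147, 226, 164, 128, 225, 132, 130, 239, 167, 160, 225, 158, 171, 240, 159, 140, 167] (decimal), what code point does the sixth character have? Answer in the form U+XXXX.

U+17AB

Offset 0: leading byte 0xF0 = 11110000 → 4-byte char #1 = F0 9B A7 B0.
Offset 4: leading byte 0xE0 = 11100000 → 3-byte char #2 = E0 B8 93.
Offset 7: leading byte 0xE2 = 11100010 → 3-byte char #3 = E2 A4 80.
Offset 10: leading byte 0xE1 = 11100001 → 3-byte char #4 = E1 84 82.
Offset 13: leading byte 0xEF = 11101111 → 3-byte char #5 = EF A7 A0.
Offset 16: leading byte 0xE1 = 11100001 → 3-byte char #6 = E1 9E AB.
Leading byte 0xE1 = 11100001 matches 1110xxxx → 3-byte sequence.
Byte 1: 0xE1 = 11100001, payload 0001 (4 bits).
Byte 2: 0x9E = 10011110 (10xxxxxx ✓), payload 011110.
Byte 3: 0xAB = 10101011 (10xxxxxx ✓), payload 101011.
Concatenate: 0001011110101011 = 0x17AB (16 bits → U+17AB).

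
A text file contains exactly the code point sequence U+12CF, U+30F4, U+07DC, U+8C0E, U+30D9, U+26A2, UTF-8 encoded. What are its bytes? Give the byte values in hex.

U+12CF: 3-byte form → E1 8B 8F.
U+30F4: 3-byte form → E3 83 B4.
U+07DC: 2-byte form → DF 9C.
U+8C0E: 3-byte form → E8 B0 8E.
U+30D9: 3-byte form → E3 83 99.
U+26A2: 3-byte form → E2 9A A2.
Concatenated (17 bytes): E1 8B 8F E3 83 B4 DF 9C E8 B0 8E E3 83 99 E2 9A A2.

E1 8B 8F E3 83 B4 DF 9C E8 B0 8E E3 83 99 E2 9A A2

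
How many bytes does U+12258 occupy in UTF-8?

U+12258 = 0x12258. UTF-8 uses 1 byte below 0x80, 2 below 0x800, 3 below 0x10000, 4 up to 0x10FFFF. 0x12258 is in U+10000–U+10FFFF → 4 bytes.

4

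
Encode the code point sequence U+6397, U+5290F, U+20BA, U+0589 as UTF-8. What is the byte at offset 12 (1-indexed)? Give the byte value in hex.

1-indexed offset 12 is 0-indexed offset 11.
U+6397 → 3-byte form E6 8E 97 at offsets 0–2.
U+5290F → 4-byte form F1 92 A4 8F at offsets 3–6.
U+20BA → 3-byte form E2 82 BA at offsets 7–9.
U+0589 → 2-byte form D6 89 at offsets 10–11.
Offset 11 falls in char 4's range; it's byte 2 of D6 89 = 0x89.

0x89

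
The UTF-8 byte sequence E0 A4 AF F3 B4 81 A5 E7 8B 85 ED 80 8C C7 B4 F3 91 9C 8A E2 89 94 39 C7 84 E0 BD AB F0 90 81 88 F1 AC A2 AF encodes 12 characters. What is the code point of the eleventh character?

U+10048

Offset 0: leading byte 0xE0 = 11100000 → 3-byte char #1 = E0 A4 AF.
Offset 3: leading byte 0xF3 = 11110011 → 4-byte char #2 = F3 B4 81 A5.
Offset 7: leading byte 0xE7 = 11100111 → 3-byte char #3 = E7 8B 85.
Offset 10: leading byte 0xED = 11101101 → 3-byte char #4 = ED 80 8C.
Offset 13: leading byte 0xC7 = 11000111 → 2-byte char #5 = C7 B4.
Offset 15: leading byte 0xF3 = 11110011 → 4-byte char #6 = F3 91 9C 8A.
Offset 19: leading byte 0xE2 = 11100010 → 3-byte char #7 = E2 89 94.
Offset 22: leading byte 0x39 = 00111001 → 1-byte char #8 = 39.
Offset 23: leading byte 0xC7 = 11000111 → 2-byte char #9 = C7 84.
Offset 25: leading byte 0xE0 = 11100000 → 3-byte char #10 = E0 BD AB.
Offset 28: leading byte 0xF0 = 11110000 → 4-byte char #11 = F0 90 81 88.
Leading byte 0xF0 = 11110000 matches 11110xxx → 4-byte sequence.
Byte 1: 0xF0 = 11110000, payload 000 (3 bits).
Byte 2: 0x90 = 10010000 (10xxxxxx ✓), payload 010000.
Byte 3: 0x81 = 10000001 (10xxxxxx ✓), payload 000001.
Byte 4: 0x88 = 10001000 (10xxxxxx ✓), payload 001000.
Concatenate: 000010000000001001000 = 0x10048 (21 bits → U+10048).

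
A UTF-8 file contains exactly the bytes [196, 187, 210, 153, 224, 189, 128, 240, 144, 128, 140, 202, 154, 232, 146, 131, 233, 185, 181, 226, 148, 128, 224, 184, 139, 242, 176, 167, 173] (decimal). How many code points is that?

Byte at offset 0: 0xC4 = 11000100 → 2-byte char (#1). Advance 2.
Byte at offset 2: 0xD2 = 11010010 → 2-byte char (#2). Advance 2.
Byte at offset 4: 0xE0 = 11100000 → 3-byte char (#3). Advance 3.
Byte at offset 7: 0xF0 = 11110000 → 4-byte char (#4). Advance 4.
Byte at offset 11: 0xCA = 11001010 → 2-byte char (#5). Advance 2.
Byte at offset 13: 0xE8 = 11101000 → 3-byte char (#6). Advance 3.
Byte at offset 16: 0xE9 = 11101001 → 3-byte char (#7). Advance 3.
Byte at offset 19: 0xE2 = 11100010 → 3-byte char (#8). Advance 3.
Byte at offset 22: 0xE0 = 11100000 → 3-byte char (#9). Advance 3.
Byte at offset 25: 0xF2 = 11110010 → 4-byte char (#10). Advance 4.
Reached end at offset 29 after 10 code points.

10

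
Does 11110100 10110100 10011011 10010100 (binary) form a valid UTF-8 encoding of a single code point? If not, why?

invalid (encodes a value above U+10FFFF)

Leading byte 0xF4 = 11110100 → 4-byte form.
Payload = 0x1346D4, which exceeds U+10FFFF, the maximum Unicode code point. (Leading bytes F5–FF, or F4 followed by ≥ 0x90, are invalid.)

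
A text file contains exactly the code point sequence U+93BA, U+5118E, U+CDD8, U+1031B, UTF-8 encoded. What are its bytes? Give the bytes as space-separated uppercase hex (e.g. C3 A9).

E9 8E BA F1 91 86 8E EC B7 98 F0 90 8C 9B

U+93BA: 3-byte form → E9 8E BA.
U+5118E: 4-byte form → F1 91 86 8E.
U+CDD8: 3-byte form → EC B7 98.
U+1031B: 4-byte form → F0 90 8C 9B.
Concatenated (14 bytes): E9 8E BA F1 91 86 8E EC B7 98 F0 90 8C 9B.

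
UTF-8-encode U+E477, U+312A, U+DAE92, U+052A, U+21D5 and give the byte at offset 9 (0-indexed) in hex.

0x92

U+E477 → 3-byte form EE 91 B7 at offsets 0–2.
U+312A → 3-byte form E3 84 AA at offsets 3–5.
U+DAE92 → 4-byte form F3 9A BA 92 at offsets 6–9.
Offset 9 falls in char 3's range; it's byte 4 of F3 9A BA 92 = 0x92.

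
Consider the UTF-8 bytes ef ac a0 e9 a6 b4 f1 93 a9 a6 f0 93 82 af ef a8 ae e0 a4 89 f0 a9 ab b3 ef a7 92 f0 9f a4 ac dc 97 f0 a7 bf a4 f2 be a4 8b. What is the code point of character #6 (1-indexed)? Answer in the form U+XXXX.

Offset 0: leading byte 0xEF = 11101111 → 3-byte char #1 = EF AC A0.
Offset 3: leading byte 0xE9 = 11101001 → 3-byte char #2 = E9 A6 B4.
Offset 6: leading byte 0xF1 = 11110001 → 4-byte char #3 = F1 93 A9 A6.
Offset 10: leading byte 0xF0 = 11110000 → 4-byte char #4 = F0 93 82 AF.
Offset 14: leading byte 0xEF = 11101111 → 3-byte char #5 = EF A8 AE.
Offset 17: leading byte 0xE0 = 11100000 → 3-byte char #6 = E0 A4 89.
Leading byte 0xE0 = 11100000 matches 1110xxxx → 3-byte sequence.
Byte 1: 0xE0 = 11100000, payload 0000 (4 bits).
Byte 2: 0xA4 = 10100100 (10xxxxxx ✓), payload 100100.
Byte 3: 0x89 = 10001001 (10xxxxxx ✓), payload 001001.
Concatenate: 0000100100001001 = 0x909 (16 bits → U+0909).

U+0909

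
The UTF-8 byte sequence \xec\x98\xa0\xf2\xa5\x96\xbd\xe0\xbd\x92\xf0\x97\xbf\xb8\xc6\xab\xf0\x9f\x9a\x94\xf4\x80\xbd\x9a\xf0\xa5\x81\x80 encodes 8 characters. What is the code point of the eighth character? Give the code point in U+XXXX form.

Offset 0: leading byte 0xEC = 11101100 → 3-byte char #1 = EC 98 A0.
Offset 3: leading byte 0xF2 = 11110010 → 4-byte char #2 = F2 A5 96 BD.
Offset 7: leading byte 0xE0 = 11100000 → 3-byte char #3 = E0 BD 92.
Offset 10: leading byte 0xF0 = 11110000 → 4-byte char #4 = F0 97 BF B8.
Offset 14: leading byte 0xC6 = 11000110 → 2-byte char #5 = C6 AB.
Offset 16: leading byte 0xF0 = 11110000 → 4-byte char #6 = F0 9F 9A 94.
Offset 20: leading byte 0xF4 = 11110100 → 4-byte char #7 = F4 80 BD 9A.
Offset 24: leading byte 0xF0 = 11110000 → 4-byte char #8 = F0 A5 81 80.
Leading byte 0xF0 = 11110000 matches 11110xxx → 4-byte sequence.
Byte 1: 0xF0 = 11110000, payload 000 (3 bits).
Byte 2: 0xA5 = 10100101 (10xxxxxx ✓), payload 100101.
Byte 3: 0x81 = 10000001 (10xxxxxx ✓), payload 000001.
Byte 4: 0x80 = 10000000 (10xxxxxx ✓), payload 000000.
Concatenate: 000100101000001000000 = 0x25040 (21 bits → U+25040).

U+25040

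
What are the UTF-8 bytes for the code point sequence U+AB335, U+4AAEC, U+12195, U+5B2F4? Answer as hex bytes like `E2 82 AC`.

U+AB335: 4-byte form → F2 AB 8C B5.
U+4AAEC: 4-byte form → F1 8A AB AC.
U+12195: 4-byte form → F0 92 86 95.
U+5B2F4: 4-byte form → F1 9B 8B B4.
Concatenated (16 bytes): F2 AB 8C B5 F1 8A AB AC F0 92 86 95 F1 9B 8B B4.

F2 AB 8C B5 F1 8A AB AC F0 92 86 95 F1 9B 8B B4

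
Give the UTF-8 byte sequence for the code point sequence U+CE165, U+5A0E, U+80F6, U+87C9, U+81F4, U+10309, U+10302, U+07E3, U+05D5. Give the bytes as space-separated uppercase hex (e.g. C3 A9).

U+CE165: 4-byte form → F3 8E 85 A5.
U+5A0E: 3-byte form → E5 A8 8E.
U+80F6: 3-byte form → E8 83 B6.
U+87C9: 3-byte form → E8 9F 89.
U+81F4: 3-byte form → E8 87 B4.
U+10309: 4-byte form → F0 90 8C 89.
U+10302: 4-byte form → F0 90 8C 82.
U+07E3: 2-byte form → DF A3.
U+05D5: 2-byte form → D7 95.
Concatenated (28 bytes): F3 8E 85 A5 E5 A8 8E E8 83 B6 E8 9F 89 E8 87 B4 F0 90 8C 89 F0 90 8C 82 DF A3 D7 95.

F3 8E 85 A5 E5 A8 8E E8 83 B6 E8 9F 89 E8 87 B4 F0 90 8C 89 F0 90 8C 82 DF A3 D7 95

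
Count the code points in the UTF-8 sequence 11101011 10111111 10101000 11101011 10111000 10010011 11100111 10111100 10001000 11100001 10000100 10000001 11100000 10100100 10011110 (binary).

5

Byte at offset 0: 0xEB = 11101011 → 3-byte char (#1). Advance 3.
Byte at offset 3: 0xEB = 11101011 → 3-byte char (#2). Advance 3.
Byte at offset 6: 0xE7 = 11100111 → 3-byte char (#3). Advance 3.
Byte at offset 9: 0xE1 = 11100001 → 3-byte char (#4). Advance 3.
Byte at offset 12: 0xE0 = 11100000 → 3-byte char (#5). Advance 3.
Reached end at offset 15 after 5 code points.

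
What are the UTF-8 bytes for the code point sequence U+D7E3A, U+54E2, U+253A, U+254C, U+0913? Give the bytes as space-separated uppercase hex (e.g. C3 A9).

F3 97 B8 BA E5 93 A2 E2 94 BA E2 95 8C E0 A4 93

U+D7E3A: 4-byte form → F3 97 B8 BA.
U+54E2: 3-byte form → E5 93 A2.
U+253A: 3-byte form → E2 94 BA.
U+254C: 3-byte form → E2 95 8C.
U+0913: 3-byte form → E0 A4 93.
Concatenated (16 bytes): F3 97 B8 BA E5 93 A2 E2 94 BA E2 95 8C E0 A4 93.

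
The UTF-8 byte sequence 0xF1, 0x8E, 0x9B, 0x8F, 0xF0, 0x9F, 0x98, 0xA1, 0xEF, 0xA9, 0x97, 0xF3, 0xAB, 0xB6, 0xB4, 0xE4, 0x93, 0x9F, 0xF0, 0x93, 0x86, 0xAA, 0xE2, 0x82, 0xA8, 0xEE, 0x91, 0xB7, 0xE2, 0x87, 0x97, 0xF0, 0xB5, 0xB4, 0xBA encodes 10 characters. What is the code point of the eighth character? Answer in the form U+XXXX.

Offset 0: leading byte 0xF1 = 11110001 → 4-byte char #1 = F1 8E 9B 8F.
Offset 4: leading byte 0xF0 = 11110000 → 4-byte char #2 = F0 9F 98 A1.
Offset 8: leading byte 0xEF = 11101111 → 3-byte char #3 = EF A9 97.
Offset 11: leading byte 0xF3 = 11110011 → 4-byte char #4 = F3 AB B6 B4.
Offset 15: leading byte 0xE4 = 11100100 → 3-byte char #5 = E4 93 9F.
Offset 18: leading byte 0xF0 = 11110000 → 4-byte char #6 = F0 93 86 AA.
Offset 22: leading byte 0xE2 = 11100010 → 3-byte char #7 = E2 82 A8.
Offset 25: leading byte 0xEE = 11101110 → 3-byte char #8 = EE 91 B7.
Leading byte 0xEE = 11101110 matches 1110xxxx → 3-byte sequence.
Byte 1: 0xEE = 11101110, payload 1110 (4 bits).
Byte 2: 0x91 = 10010001 (10xxxxxx ✓), payload 010001.
Byte 3: 0xB7 = 10110111 (10xxxxxx ✓), payload 110111.
Concatenate: 1110010001110111 = 0xE477 (16 bits → U+E477).

U+E477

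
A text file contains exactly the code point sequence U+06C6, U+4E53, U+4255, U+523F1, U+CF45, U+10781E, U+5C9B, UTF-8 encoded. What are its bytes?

DB 86 E4 B9 93 E4 89 95 F1 92 8F B1 EC BD 85 F4 87 A0 9E E5 B2 9B

U+06C6: 2-byte form → DB 86.
U+4E53: 3-byte form → E4 B9 93.
U+4255: 3-byte form → E4 89 95.
U+523F1: 4-byte form → F1 92 8F B1.
U+CF45: 3-byte form → EC BD 85.
U+10781E: 4-byte form → F4 87 A0 9E.
U+5C9B: 3-byte form → E5 B2 9B.
Concatenated (22 bytes): DB 86 E4 B9 93 E4 89 95 F1 92 8F B1 EC BD 85 F4 87 A0 9E E5 B2 9B.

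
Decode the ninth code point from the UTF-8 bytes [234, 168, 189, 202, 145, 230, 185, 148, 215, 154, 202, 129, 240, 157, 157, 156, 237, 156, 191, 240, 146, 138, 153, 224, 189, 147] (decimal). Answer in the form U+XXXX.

Offset 0: leading byte 0xEA = 11101010 → 3-byte char #1 = EA A8 BD.
Offset 3: leading byte 0xCA = 11001010 → 2-byte char #2 = CA 91.
Offset 5: leading byte 0xE6 = 11100110 → 3-byte char #3 = E6 B9 94.
Offset 8: leading byte 0xD7 = 11010111 → 2-byte char #4 = D7 9A.
Offset 10: leading byte 0xCA = 11001010 → 2-byte char #5 = CA 81.
Offset 12: leading byte 0xF0 = 11110000 → 4-byte char #6 = F0 9D 9D 9C.
Offset 16: leading byte 0xED = 11101101 → 3-byte char #7 = ED 9C BF.
Offset 19: leading byte 0xF0 = 11110000 → 4-byte char #8 = F0 92 8A 99.
Offset 23: leading byte 0xE0 = 11100000 → 3-byte char #9 = E0 BD 93.
Leading byte 0xE0 = 11100000 matches 1110xxxx → 3-byte sequence.
Byte 1: 0xE0 = 11100000, payload 0000 (4 bits).
Byte 2: 0xBD = 10111101 (10xxxxxx ✓), payload 111101.
Byte 3: 0x93 = 10010011 (10xxxxxx ✓), payload 010011.
Concatenate: 0000111101010011 = 0xF53 (16 bits → U+0F53).

U+0F53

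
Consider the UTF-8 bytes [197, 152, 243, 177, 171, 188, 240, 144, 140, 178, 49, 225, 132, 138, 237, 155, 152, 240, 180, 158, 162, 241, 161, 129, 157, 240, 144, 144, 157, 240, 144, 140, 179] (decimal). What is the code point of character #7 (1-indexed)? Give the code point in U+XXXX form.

U+347A2

Offset 0: leading byte 0xC5 = 11000101 → 2-byte char #1 = C5 98.
Offset 2: leading byte 0xF3 = 11110011 → 4-byte char #2 = F3 B1 AB BC.
Offset 6: leading byte 0xF0 = 11110000 → 4-byte char #3 = F0 90 8C B2.
Offset 10: leading byte 0x31 = 00110001 → 1-byte char #4 = 31.
Offset 11: leading byte 0xE1 = 11100001 → 3-byte char #5 = E1 84 8A.
Offset 14: leading byte 0xED = 11101101 → 3-byte char #6 = ED 9B 98.
Offset 17: leading byte 0xF0 = 11110000 → 4-byte char #7 = F0 B4 9E A2.
Leading byte 0xF0 = 11110000 matches 11110xxx → 4-byte sequence.
Byte 1: 0xF0 = 11110000, payload 000 (3 bits).
Byte 2: 0xB4 = 10110100 (10xxxxxx ✓), payload 110100.
Byte 3: 0x9E = 10011110 (10xxxxxx ✓), payload 011110.
Byte 4: 0xA2 = 10100010 (10xxxxxx ✓), payload 100010.
Concatenate: 000110100011110100010 = 0x347A2 (21 bits → U+347A2).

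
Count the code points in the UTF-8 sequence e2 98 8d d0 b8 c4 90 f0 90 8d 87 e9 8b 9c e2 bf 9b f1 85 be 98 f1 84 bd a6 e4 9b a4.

Byte at offset 0: 0xE2 = 11100010 → 3-byte char (#1). Advance 3.
Byte at offset 3: 0xD0 = 11010000 → 2-byte char (#2). Advance 2.
Byte at offset 5: 0xC4 = 11000100 → 2-byte char (#3). Advance 2.
Byte at offset 7: 0xF0 = 11110000 → 4-byte char (#4). Advance 4.
Byte at offset 11: 0xE9 = 11101001 → 3-byte char (#5). Advance 3.
Byte at offset 14: 0xE2 = 11100010 → 3-byte char (#6). Advance 3.
Byte at offset 17: 0xF1 = 11110001 → 4-byte char (#7). Advance 4.
Byte at offset 21: 0xF1 = 11110001 → 4-byte char (#8). Advance 4.
Byte at offset 25: 0xE4 = 11100100 → 3-byte char (#9). Advance 3.
Reached end at offset 28 after 9 code points.

9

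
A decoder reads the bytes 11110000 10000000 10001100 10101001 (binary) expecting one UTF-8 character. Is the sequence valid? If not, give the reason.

invalid (overlong encoding)

Leading byte 0xF0 = 11110000 → 4-byte form.
Continuation bytes all match 10xxxxxx. Payload decodes to 0x329.
But 0x329 < 0x10000, the minimum for a 4-byte sequence — this is an overlong encoding.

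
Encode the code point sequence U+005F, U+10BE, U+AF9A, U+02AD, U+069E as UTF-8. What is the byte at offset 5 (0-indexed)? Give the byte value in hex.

U+005F → 1-byte form 5F at offsets 0–0.
U+10BE → 3-byte form E1 82 BE at offsets 1–3.
U+AF9A → 3-byte form EA BE 9A at offsets 4–6.
Offset 5 falls in char 3's range; it's byte 2 of EA BE 9A = 0xBE.

0xBE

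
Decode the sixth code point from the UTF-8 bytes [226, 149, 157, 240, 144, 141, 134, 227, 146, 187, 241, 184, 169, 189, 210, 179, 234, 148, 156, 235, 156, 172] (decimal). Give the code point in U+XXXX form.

U+A51C

Offset 0: leading byte 0xE2 = 11100010 → 3-byte char #1 = E2 95 9D.
Offset 3: leading byte 0xF0 = 11110000 → 4-byte char #2 = F0 90 8D 86.
Offset 7: leading byte 0xE3 = 11100011 → 3-byte char #3 = E3 92 BB.
Offset 10: leading byte 0xF1 = 11110001 → 4-byte char #4 = F1 B8 A9 BD.
Offset 14: leading byte 0xD2 = 11010010 → 2-byte char #5 = D2 B3.
Offset 16: leading byte 0xEA = 11101010 → 3-byte char #6 = EA 94 9C.
Leading byte 0xEA = 11101010 matches 1110xxxx → 3-byte sequence.
Byte 1: 0xEA = 11101010, payload 1010 (4 bits).
Byte 2: 0x94 = 10010100 (10xxxxxx ✓), payload 010100.
Byte 3: 0x9C = 10011100 (10xxxxxx ✓), payload 011100.
Concatenate: 1010010100011100 = 0xA51C (16 bits → U+A51C).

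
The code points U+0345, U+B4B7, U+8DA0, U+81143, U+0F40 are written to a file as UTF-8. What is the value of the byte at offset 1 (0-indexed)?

U+0345 → 2-byte form CD 85 at offsets 0–1.
Offset 1 falls in char 1's range; it's byte 2 of CD 85 = 0x85.

0x85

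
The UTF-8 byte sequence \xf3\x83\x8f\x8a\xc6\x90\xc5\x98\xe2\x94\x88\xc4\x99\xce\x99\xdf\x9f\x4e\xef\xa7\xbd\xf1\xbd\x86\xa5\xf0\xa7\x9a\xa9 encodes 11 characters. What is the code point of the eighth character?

U+004E

Offset 0: leading byte 0xF3 = 11110011 → 4-byte char #1 = F3 83 8F 8A.
Offset 4: leading byte 0xC6 = 11000110 → 2-byte char #2 = C6 90.
Offset 6: leading byte 0xC5 = 11000101 → 2-byte char #3 = C5 98.
Offset 8: leading byte 0xE2 = 11100010 → 3-byte char #4 = E2 94 88.
Offset 11: leading byte 0xC4 = 11000100 → 2-byte char #5 = C4 99.
Offset 13: leading byte 0xCE = 11001110 → 2-byte char #6 = CE 99.
Offset 15: leading byte 0xDF = 11011111 → 2-byte char #7 = DF 9F.
Offset 17: leading byte 0x4E = 01001110 → 1-byte char #8 = 4E.
Leading byte 0x4E = 01001110 matches 0xxxxxxx → 1-byte sequence.
Byte 1: 0x4E = 01001110, payload 1001110 (7 bits).
Concatenate: 1001110 = 0x4E (7 bits → U+004E).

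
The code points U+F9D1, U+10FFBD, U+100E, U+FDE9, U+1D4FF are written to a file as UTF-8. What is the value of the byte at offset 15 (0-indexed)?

U+F9D1 → 3-byte form EF A7 91 at offsets 0–2.
U+10FFBD → 4-byte form F4 8F BE BD at offsets 3–6.
U+100E → 3-byte form E1 80 8E at offsets 7–9.
U+FDE9 → 3-byte form EF B7 A9 at offsets 10–12.
U+1D4FF → 4-byte form F0 9D 93 BF at offsets 13–16.
Offset 15 falls in char 5's range; it's byte 3 of F0 9D 93 BF = 0x93.

0x93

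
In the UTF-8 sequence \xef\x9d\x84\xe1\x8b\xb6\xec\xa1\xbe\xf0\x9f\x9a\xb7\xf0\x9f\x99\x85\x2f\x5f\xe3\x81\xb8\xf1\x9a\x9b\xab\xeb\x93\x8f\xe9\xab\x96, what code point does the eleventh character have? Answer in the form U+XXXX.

U+9AD6

Offset 0: leading byte 0xEF = 11101111 → 3-byte char #1 = EF 9D 84.
Offset 3: leading byte 0xE1 = 11100001 → 3-byte char #2 = E1 8B B6.
Offset 6: leading byte 0xEC = 11101100 → 3-byte char #3 = EC A1 BE.
Offset 9: leading byte 0xF0 = 11110000 → 4-byte char #4 = F0 9F 9A B7.
Offset 13: leading byte 0xF0 = 11110000 → 4-byte char #5 = F0 9F 99 85.
Offset 17: leading byte 0x2F = 00101111 → 1-byte char #6 = 2F.
Offset 18: leading byte 0x5F = 01011111 → 1-byte char #7 = 5F.
Offset 19: leading byte 0xE3 = 11100011 → 3-byte char #8 = E3 81 B8.
Offset 22: leading byte 0xF1 = 11110001 → 4-byte char #9 = F1 9A 9B AB.
Offset 26: leading byte 0xEB = 11101011 → 3-byte char #10 = EB 93 8F.
Offset 29: leading byte 0xE9 = 11101001 → 3-byte char #11 = E9 AB 96.
Leading byte 0xE9 = 11101001 matches 1110xxxx → 3-byte sequence.
Byte 1: 0xE9 = 11101001, payload 1001 (4 bits).
Byte 2: 0xAB = 10101011 (10xxxxxx ✓), payload 101011.
Byte 3: 0x96 = 10010110 (10xxxxxx ✓), payload 010110.
Concatenate: 1001101011010110 = 0x9AD6 (16 bits → U+9AD6).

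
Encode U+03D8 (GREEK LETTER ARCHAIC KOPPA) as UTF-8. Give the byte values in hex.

CF 98

U+03D8 = 0x3D8 = 984 decimal. In range U+0080–U+07FF → 2-byte form: 110xxxxx 10xxxxxx.
Binary (11 bits): 01111011000.
Split 5+6: 01111 | 011000.
Byte 1: 11001111 = 0xCF.
Byte 2: 10011000 = 0x98.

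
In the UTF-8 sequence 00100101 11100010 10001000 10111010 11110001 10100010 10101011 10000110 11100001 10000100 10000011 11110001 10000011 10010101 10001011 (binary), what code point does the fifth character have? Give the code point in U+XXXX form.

Offset 0: leading byte 0x25 = 00100101 → 1-byte char #1 = 25.
Offset 1: leading byte 0xE2 = 11100010 → 3-byte char #2 = E2 88 BA.
Offset 4: leading byte 0xF1 = 11110001 → 4-byte char #3 = F1 A2 AB 86.
Offset 8: leading byte 0xE1 = 11100001 → 3-byte char #4 = E1 84 83.
Offset 11: leading byte 0xF1 = 11110001 → 4-byte char #5 = F1 83 95 8B.
Leading byte 0xF1 = 11110001 matches 11110xxx → 4-byte sequence.
Byte 1: 0xF1 = 11110001, payload 001 (3 bits).
Byte 2: 0x83 = 10000011 (10xxxxxx ✓), payload 000011.
Byte 3: 0x95 = 10010101 (10xxxxxx ✓), payload 010101.
Byte 4: 0x8B = 10001011 (10xxxxxx ✓), payload 001011.
Concatenate: 001000011010101001011 = 0x4354B (21 bits → U+4354B).

U+4354B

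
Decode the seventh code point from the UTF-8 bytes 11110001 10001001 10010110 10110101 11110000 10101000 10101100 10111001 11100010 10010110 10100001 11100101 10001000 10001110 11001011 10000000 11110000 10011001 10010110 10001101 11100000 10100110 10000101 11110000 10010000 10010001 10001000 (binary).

Offset 0: leading byte 0xF1 = 11110001 → 4-byte char #1 = F1 89 96 B5.
Offset 4: leading byte 0xF0 = 11110000 → 4-byte char #2 = F0 A8 AC B9.
Offset 8: leading byte 0xE2 = 11100010 → 3-byte char #3 = E2 96 A1.
Offset 11: leading byte 0xE5 = 11100101 → 3-byte char #4 = E5 88 8E.
Offset 14: leading byte 0xCB = 11001011 → 2-byte char #5 = CB 80.
Offset 16: leading byte 0xF0 = 11110000 → 4-byte char #6 = F0 99 96 8D.
Offset 20: leading byte 0xE0 = 11100000 → 3-byte char #7 = E0 A6 85.
Leading byte 0xE0 = 11100000 matches 1110xxxx → 3-byte sequence.
Byte 1: 0xE0 = 11100000, payload 0000 (4 bits).
Byte 2: 0xA6 = 10100110 (10xxxxxx ✓), payload 100110.
Byte 3: 0x85 = 10000101 (10xxxxxx ✓), payload 000101.
Concatenate: 0000100110000101 = 0x985 (16 bits → U+0985).

U+0985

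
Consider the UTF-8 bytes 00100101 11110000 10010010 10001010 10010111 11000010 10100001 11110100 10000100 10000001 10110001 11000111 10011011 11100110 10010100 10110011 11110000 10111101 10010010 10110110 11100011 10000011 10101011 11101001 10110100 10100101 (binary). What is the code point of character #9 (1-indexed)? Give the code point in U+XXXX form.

U+9D25

Offset 0: leading byte 0x25 = 00100101 → 1-byte char #1 = 25.
Offset 1: leading byte 0xF0 = 11110000 → 4-byte char #2 = F0 92 8A 97.
Offset 5: leading byte 0xC2 = 11000010 → 2-byte char #3 = C2 A1.
Offset 7: leading byte 0xF4 = 11110100 → 4-byte char #4 = F4 84 81 B1.
Offset 11: leading byte 0xC7 = 11000111 → 2-byte char #5 = C7 9B.
Offset 13: leading byte 0xE6 = 11100110 → 3-byte char #6 = E6 94 B3.
Offset 16: leading byte 0xF0 = 11110000 → 4-byte char #7 = F0 BD 92 B6.
Offset 20: leading byte 0xE3 = 11100011 → 3-byte char #8 = E3 83 AB.
Offset 23: leading byte 0xE9 = 11101001 → 3-byte char #9 = E9 B4 A5.
Leading byte 0xE9 = 11101001 matches 1110xxxx → 3-byte sequence.
Byte 1: 0xE9 = 11101001, payload 1001 (4 bits).
Byte 2: 0xB4 = 10110100 (10xxxxxx ✓), payload 110100.
Byte 3: 0xA5 = 10100101 (10xxxxxx ✓), payload 100101.
Concatenate: 1001110100100101 = 0x9D25 (16 bits → U+9D25).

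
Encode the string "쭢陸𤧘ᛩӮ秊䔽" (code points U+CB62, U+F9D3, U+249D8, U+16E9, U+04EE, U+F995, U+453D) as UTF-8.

U+CB62: 3-byte form → EC AD A2.
U+F9D3: 3-byte form → EF A7 93.
U+249D8: 4-byte form → F0 A4 A7 98.
U+16E9: 3-byte form → E1 9B A9.
U+04EE: 2-byte form → D3 AE.
U+F995: 3-byte form → EF A6 95.
U+453D: 3-byte form → E4 94 BD.
Concatenated (21 bytes): EC AD A2 EF A7 93 F0 A4 A7 98 E1 9B A9 D3 AE EF A6 95 E4 94 BD.

EC AD A2 EF A7 93 F0 A4 A7 98 E1 9B A9 D3 AE EF A6 95 E4 94 BD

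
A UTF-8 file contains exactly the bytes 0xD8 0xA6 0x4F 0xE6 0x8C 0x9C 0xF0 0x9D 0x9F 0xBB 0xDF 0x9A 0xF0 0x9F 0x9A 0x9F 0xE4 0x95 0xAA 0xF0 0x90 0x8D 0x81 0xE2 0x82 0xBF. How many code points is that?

Byte at offset 0: 0xD8 = 11011000 → 2-byte char (#1). Advance 2.
Byte at offset 2: 0x4F = 01001111 → 1-byte char (#2). Advance 1.
Byte at offset 3: 0xE6 = 11100110 → 3-byte char (#3). Advance 3.
Byte at offset 6: 0xF0 = 11110000 → 4-byte char (#4). Advance 4.
Byte at offset 10: 0xDF = 11011111 → 2-byte char (#5). Advance 2.
Byte at offset 12: 0xF0 = 11110000 → 4-byte char (#6). Advance 4.
Byte at offset 16: 0xE4 = 11100100 → 3-byte char (#7). Advance 3.
Byte at offset 19: 0xF0 = 11110000 → 4-byte char (#8). Advance 4.
Byte at offset 23: 0xE2 = 11100010 → 3-byte char (#9). Advance 3.
Reached end at offset 26 after 9 code points.

9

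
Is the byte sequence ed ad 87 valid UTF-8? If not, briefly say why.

Structurally a 3-byte sequence; payload = 0xDB47.
But 0xDB47 is in U+D800–U+DFFF, the surrogate range. Surrogates are not Unicode scalar values and are forbidden in UTF-8.

invalid (encodes a surrogate (U+D800–U+DFFF))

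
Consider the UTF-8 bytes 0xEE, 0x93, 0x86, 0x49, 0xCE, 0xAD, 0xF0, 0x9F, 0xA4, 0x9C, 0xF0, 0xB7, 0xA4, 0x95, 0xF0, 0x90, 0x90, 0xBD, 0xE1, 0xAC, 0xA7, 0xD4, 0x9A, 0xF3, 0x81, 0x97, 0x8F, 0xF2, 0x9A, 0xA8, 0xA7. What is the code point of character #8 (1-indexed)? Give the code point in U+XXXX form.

U+051A

Offset 0: leading byte 0xEE = 11101110 → 3-byte char #1 = EE 93 86.
Offset 3: leading byte 0x49 = 01001001 → 1-byte char #2 = 49.
Offset 4: leading byte 0xCE = 11001110 → 2-byte char #3 = CE AD.
Offset 6: leading byte 0xF0 = 11110000 → 4-byte char #4 = F0 9F A4 9C.
Offset 10: leading byte 0xF0 = 11110000 → 4-byte char #5 = F0 B7 A4 95.
Offset 14: leading byte 0xF0 = 11110000 → 4-byte char #6 = F0 90 90 BD.
Offset 18: leading byte 0xE1 = 11100001 → 3-byte char #7 = E1 AC A7.
Offset 21: leading byte 0xD4 = 11010100 → 2-byte char #8 = D4 9A.
Leading byte 0xD4 = 11010100 matches 110xxxxx → 2-byte sequence.
Byte 1: 0xD4 = 11010100, payload 10100 (5 bits).
Byte 2: 0x9A = 10011010 (10xxxxxx ✓), payload 011010.
Concatenate: 10100011010 = 0x51A (11 bits → U+051A).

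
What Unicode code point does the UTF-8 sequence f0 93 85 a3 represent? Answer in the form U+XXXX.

U+13163

Leading byte 0xF0 = 11110000 matches 11110xxx → 4-byte sequence.
Byte 1: 0xF0 = 11110000, payload 000 (3 bits).
Byte 2: 0x93 = 10010011 (10xxxxxx ✓), payload 010011.
Byte 3: 0x85 = 10000101 (10xxxxxx ✓), payload 000101.
Byte 4: 0xA3 = 10100011 (10xxxxxx ✓), payload 100011.
Concatenate: 000010011000101100011 = 0x13163 (21 bits → U+13163).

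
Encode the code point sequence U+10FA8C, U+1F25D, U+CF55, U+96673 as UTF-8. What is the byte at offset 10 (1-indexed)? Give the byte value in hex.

0xBD

1-indexed offset 10 is 0-indexed offset 9.
U+10FA8C → 4-byte form F4 8F AA 8C at offsets 0–3.
U+1F25D → 4-byte form F0 9F 89 9D at offsets 4–7.
U+CF55 → 3-byte form EC BD 95 at offsets 8–10.
Offset 9 falls in char 3's range; it's byte 2 of EC BD 95 = 0xBD.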